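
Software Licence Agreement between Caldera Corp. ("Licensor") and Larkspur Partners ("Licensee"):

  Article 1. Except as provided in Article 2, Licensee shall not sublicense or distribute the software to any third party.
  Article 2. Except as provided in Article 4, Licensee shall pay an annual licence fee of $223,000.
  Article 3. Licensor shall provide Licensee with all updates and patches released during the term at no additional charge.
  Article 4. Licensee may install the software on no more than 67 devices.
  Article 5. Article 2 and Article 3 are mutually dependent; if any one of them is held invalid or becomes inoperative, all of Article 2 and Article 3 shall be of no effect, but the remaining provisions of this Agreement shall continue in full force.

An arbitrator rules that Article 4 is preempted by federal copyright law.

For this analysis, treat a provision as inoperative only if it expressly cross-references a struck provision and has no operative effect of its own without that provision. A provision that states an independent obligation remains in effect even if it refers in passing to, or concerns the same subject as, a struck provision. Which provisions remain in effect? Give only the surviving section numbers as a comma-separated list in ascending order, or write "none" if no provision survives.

Article 4 is struck. Article 2 mentions Article 4 but its own obligation stands independently of Article 4, so Article 2 is not affected. Nothing else in the Agreement is defined by reference to Article 4. Article 5 ties Article 2 and Article 3 together, but none of those is affected here; the remaining provisions continue in force under Article 5. That leaves Article 1, Article 2, Article 3, and Article 5 in effect.

1, 2, 3, 5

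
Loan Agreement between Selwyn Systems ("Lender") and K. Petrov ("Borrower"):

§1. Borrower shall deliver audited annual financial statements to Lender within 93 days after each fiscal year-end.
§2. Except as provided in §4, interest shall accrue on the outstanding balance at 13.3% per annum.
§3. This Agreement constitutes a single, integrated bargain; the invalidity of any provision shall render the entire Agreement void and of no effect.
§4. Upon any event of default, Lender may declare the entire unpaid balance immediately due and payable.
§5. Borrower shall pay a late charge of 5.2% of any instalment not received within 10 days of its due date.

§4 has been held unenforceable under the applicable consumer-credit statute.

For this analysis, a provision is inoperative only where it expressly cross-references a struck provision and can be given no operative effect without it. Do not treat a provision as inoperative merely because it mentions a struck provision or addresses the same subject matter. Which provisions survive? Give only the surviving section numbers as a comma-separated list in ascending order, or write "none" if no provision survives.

none

§4 is struck. Nothing else in the Agreement is defined by reference to §4. §3 provides that the Agreement is not severable, so the invalidity of any one provision voids the entire Agreement. No provision of the Agreement survives.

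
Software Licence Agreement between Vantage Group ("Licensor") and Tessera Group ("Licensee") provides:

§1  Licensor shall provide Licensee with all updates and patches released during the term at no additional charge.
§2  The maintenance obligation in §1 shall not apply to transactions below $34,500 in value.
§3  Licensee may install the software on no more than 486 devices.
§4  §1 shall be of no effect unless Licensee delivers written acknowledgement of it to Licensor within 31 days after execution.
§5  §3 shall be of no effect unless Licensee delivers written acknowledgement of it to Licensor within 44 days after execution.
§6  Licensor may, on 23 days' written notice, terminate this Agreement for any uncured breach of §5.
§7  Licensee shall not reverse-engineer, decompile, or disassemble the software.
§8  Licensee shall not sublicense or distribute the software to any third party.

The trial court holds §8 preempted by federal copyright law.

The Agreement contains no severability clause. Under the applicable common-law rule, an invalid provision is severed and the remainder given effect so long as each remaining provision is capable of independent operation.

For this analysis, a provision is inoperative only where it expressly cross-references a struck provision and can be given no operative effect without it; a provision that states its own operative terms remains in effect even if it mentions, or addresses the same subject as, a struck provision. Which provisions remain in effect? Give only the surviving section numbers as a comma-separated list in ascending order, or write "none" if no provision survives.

§8 is struck. No other provision's operative terms depend on §8. With no severability clause, the stated default rule severs what cannot stand and enforces each remaining provision that can operate on its own. The provisions still in force are §1, §2, §3, §4, §5, §6, and §7.

1, 2, 3, 4, 5, 6, 7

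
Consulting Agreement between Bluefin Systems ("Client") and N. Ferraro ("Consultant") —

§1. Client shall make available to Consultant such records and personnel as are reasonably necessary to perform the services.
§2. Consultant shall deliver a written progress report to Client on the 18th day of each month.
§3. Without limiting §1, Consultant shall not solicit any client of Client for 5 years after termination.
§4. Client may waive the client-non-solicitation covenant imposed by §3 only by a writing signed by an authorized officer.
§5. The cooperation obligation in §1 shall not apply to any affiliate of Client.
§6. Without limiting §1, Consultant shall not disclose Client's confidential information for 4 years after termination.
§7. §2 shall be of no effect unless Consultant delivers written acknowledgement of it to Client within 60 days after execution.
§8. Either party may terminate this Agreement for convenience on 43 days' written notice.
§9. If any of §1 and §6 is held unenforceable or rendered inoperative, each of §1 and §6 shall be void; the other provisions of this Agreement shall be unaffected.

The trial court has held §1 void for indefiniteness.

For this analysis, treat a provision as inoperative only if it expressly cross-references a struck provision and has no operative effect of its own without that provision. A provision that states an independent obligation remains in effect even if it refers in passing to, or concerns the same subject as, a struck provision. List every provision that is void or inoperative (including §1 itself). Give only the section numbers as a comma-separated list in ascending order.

§1 is struck. §5 has no operative effect of its own apart from §1 and is therefore inoperative. Although §3 refers to §1, its operative terms do not depend on §1, so it remains in effect. §9 declares §1 and §6 mutually dependent; since one of them has fallen, all of them are of no effect. That brings down §6 as well. The remainder continues in force under §9. The provisions still in force are §2, §3, §4, §7, §8, and §9.

1, 5, 6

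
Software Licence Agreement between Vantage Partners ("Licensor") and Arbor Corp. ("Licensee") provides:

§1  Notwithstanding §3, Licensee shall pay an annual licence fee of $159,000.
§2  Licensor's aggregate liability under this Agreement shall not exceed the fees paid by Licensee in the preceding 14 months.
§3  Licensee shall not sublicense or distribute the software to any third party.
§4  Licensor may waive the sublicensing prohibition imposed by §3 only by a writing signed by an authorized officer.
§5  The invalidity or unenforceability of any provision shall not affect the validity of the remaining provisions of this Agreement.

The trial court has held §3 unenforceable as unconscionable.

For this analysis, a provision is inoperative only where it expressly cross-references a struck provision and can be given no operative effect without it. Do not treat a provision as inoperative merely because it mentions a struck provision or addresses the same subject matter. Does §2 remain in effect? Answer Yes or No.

§3 is struck. §4 has no operative effect of its own apart from §3 and is therefore inoperative. Although §1 refers to §3, its operative terms do not depend on §3, so it remains in effect. Under the severability clause in §5, the remaining provisions continue in force. §1, §2, and §5 remain in effect. §2 is among the surviving provisions, so the answer is yes.

Yes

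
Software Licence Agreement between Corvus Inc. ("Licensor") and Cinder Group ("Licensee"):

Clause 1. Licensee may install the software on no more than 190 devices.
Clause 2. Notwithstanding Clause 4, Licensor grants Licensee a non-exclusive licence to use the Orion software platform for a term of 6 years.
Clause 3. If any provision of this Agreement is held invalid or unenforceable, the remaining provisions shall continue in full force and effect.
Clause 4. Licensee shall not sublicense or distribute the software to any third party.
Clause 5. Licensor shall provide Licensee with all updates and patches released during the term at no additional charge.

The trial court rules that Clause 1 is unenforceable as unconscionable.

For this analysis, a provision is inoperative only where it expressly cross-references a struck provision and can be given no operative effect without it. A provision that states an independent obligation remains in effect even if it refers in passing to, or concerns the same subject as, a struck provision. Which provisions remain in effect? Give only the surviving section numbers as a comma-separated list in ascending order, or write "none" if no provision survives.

2, 3, 4, 5

Clause 1 is struck. No other provision's operative terms depend on Clause 1. Clause 3 is a severability clause and preserves every provision that can still be given independent effect. That leaves Clause 2, Clause 3, Clause 4, and Clause 5 in effect.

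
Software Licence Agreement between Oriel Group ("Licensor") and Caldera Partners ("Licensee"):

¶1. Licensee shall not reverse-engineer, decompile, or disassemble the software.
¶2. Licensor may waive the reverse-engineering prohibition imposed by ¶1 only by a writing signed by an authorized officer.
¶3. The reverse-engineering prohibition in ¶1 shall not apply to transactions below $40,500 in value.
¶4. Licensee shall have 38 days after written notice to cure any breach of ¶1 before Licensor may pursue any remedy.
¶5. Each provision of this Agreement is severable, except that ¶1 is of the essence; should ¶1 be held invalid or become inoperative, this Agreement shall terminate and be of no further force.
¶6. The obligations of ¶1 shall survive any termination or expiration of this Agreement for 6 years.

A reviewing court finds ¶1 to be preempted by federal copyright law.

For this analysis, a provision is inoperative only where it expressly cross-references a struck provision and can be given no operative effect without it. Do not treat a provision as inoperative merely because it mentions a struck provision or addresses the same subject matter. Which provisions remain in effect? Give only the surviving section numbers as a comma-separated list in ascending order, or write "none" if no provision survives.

¶1 is struck. ¶2 merely fixes the waiver condition for ¶1; with ¶1 gone it has nothing to operate on and falls away. ¶3 has no operative effect of its own apart from ¶1 and is therefore inoperative. The only function of ¶4 is the cure period for breach of ¶1, so it cannot stand once ¶1 is removed. ¶6 operates only by reference to ¶1, so it falls with ¶1. ¶5 makes ¶1 an essential term, and ¶1 is the provision held invalid; under ¶5, the entire Agreement is therefore void. No provision of the Agreement survives.

none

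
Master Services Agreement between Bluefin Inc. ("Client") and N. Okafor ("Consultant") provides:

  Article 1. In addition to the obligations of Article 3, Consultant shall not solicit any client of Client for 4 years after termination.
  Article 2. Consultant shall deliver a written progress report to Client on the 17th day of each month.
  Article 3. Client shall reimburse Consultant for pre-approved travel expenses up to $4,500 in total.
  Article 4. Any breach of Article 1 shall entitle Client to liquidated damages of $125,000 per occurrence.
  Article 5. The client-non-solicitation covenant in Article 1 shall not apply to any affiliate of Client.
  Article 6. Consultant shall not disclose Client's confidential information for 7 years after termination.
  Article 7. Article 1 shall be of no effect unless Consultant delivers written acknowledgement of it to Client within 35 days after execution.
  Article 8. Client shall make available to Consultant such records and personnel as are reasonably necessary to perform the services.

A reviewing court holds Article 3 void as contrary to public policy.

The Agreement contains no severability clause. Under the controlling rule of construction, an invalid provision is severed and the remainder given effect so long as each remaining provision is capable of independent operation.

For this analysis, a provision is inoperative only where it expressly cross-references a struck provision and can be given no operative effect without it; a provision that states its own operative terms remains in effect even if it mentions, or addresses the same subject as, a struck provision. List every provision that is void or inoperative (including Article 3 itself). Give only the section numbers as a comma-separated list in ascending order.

Article 3 is struck. Article 1 mentions Article 3 but its own obligation stands independently of Article 3, so Article 1 is not affected. Nothing else in the Agreement is defined by reference to Article 3. With no severability clause, the stated default rule severs what cannot stand and enforces each remaining provision that can operate on its own. The provisions still in force are Article 1, Article 2, Article 4, Article 5, Article 6, Article 7, and Article 8.

3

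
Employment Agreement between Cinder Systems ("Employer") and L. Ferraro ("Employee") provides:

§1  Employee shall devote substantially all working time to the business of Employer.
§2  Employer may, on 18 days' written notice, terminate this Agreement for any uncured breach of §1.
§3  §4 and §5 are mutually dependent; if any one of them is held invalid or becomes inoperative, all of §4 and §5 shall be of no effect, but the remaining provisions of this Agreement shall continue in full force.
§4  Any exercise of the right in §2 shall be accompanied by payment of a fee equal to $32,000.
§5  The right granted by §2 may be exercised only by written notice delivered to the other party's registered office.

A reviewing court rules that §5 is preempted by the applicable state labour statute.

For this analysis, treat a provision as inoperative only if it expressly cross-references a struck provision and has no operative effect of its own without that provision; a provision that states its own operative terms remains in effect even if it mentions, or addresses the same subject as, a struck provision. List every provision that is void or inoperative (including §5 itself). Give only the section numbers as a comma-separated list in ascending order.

§5 is struck. Nothing else in the Agreement is defined by reference to §5. §3 declares §4 and §5 mutually dependent; since one of them has fallen, all of them are of no effect. That brings down §4 as well. The remainder continues in force under §3. That leaves §1, §2, and §3 in effect.

4, 5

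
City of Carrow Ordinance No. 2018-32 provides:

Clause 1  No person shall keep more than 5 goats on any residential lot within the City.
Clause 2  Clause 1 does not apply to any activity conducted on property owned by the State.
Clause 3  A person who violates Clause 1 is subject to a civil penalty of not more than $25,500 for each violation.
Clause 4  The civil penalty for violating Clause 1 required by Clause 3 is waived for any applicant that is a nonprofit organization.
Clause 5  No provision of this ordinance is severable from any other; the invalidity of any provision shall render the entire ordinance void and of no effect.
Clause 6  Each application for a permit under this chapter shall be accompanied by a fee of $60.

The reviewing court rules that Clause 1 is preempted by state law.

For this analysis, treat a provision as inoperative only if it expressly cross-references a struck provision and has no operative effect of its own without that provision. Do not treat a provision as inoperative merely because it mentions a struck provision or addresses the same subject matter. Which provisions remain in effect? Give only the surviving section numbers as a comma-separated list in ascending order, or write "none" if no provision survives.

Clause 1 is struck. The only function of Clause 2 is the public-property exemption from Clause 1, so it cannot stand once Clause 1 is removed. Clause 3 merely fixes the civil penalty for violating Clause 1; with Clause 1 gone it has nothing to operate on and falls away. The whole of Clause 4 is the nonprofit waiver of the civil penalty for violating Clause 1, defined by reference to Clause 3, so Clause 4 cannot stand once Clause 3 is removed. Clause 5 provides that the ordinance is not severable, so the invalidity of any one provision voids the entire ordinance. No provision of the ordinance survives.

none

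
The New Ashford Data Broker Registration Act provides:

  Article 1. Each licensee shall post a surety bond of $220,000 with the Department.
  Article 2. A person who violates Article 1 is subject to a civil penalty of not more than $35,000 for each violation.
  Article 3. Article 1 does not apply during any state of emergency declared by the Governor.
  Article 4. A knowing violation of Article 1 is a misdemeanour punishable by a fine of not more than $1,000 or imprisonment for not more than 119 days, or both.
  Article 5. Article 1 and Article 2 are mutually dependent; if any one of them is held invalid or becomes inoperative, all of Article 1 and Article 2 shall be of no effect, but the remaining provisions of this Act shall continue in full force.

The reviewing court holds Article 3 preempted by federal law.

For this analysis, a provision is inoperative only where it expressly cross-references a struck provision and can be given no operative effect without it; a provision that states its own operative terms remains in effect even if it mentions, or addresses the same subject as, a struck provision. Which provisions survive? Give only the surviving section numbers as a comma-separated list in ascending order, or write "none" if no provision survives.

Article 3 is struck. No other provision's operative terms depend on Article 3. Article 5 ties Article 1 and Article 2 together, but none of those is affected here; the remaining provisions continue in force under Article 5. The provisions still in force are Article 1, Article 2, Article 4, and Article 5.

1, 2, 4, 5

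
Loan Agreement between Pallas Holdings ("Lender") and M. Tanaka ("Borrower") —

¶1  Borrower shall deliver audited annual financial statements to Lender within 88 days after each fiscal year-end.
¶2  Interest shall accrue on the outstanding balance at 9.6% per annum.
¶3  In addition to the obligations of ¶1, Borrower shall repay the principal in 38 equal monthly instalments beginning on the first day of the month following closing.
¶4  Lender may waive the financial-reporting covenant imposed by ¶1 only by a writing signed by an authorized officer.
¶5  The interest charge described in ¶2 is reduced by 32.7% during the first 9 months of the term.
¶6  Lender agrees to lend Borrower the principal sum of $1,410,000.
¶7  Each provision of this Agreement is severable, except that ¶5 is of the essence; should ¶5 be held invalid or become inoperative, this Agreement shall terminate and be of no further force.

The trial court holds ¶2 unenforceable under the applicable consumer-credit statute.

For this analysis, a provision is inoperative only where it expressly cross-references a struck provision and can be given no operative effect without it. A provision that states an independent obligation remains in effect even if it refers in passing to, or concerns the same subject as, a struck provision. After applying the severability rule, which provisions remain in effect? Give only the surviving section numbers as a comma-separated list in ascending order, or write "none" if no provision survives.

¶2 is struck. ¶5 does nothing except set the introductory reduction to the interest charge by reference to ¶2; with ¶2 gone it has no independent effect and is inoperative. ¶7 makes ¶5 an essential term, and ¶5 has been rendered inoperative by the cascade; under ¶7, the entire Agreement is therefore void. No provision of the Agreement survives.

none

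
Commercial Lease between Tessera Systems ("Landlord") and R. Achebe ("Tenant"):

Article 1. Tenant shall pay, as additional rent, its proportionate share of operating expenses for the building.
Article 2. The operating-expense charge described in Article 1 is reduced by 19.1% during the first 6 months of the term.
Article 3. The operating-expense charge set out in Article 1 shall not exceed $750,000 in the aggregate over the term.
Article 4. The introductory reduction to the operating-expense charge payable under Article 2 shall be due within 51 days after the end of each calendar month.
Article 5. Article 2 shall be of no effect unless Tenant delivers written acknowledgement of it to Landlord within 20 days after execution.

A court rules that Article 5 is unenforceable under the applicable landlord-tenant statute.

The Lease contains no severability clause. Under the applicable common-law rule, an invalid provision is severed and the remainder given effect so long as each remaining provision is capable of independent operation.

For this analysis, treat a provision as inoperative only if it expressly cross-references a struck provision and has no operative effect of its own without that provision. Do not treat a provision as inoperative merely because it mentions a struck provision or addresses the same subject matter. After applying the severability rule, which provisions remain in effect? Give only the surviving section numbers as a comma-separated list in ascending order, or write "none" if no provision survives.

Article 5 is struck. No other provision's operative terms depend on Article 5. Under the stated default rule, only provisions that cannot operate independently fall away; the rest are enforced. The provisions still in force are Article 1, Article 2, Article 3, and Article 4.

1, 2, 3, 4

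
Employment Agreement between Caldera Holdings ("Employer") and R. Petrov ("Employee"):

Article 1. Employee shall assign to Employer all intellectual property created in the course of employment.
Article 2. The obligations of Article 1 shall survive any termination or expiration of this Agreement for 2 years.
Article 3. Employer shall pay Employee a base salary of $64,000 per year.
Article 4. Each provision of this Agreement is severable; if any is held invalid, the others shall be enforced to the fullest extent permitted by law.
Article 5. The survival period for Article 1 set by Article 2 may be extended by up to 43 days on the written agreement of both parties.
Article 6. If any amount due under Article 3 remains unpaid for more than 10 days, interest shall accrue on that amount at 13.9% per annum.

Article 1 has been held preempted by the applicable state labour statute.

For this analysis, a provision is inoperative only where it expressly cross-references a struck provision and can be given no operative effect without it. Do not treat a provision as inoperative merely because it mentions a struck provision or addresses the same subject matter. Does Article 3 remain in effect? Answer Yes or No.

Yes

Article 1 is struck. Article 2 has no operative effect of its own apart from Article 1 and is therefore inoperative. The whole of Article 5 is the extension of the survival period for Article 1, defined by reference to Article 2, so Article 5 cannot stand once Article 2 is removed. Article 4 is a severability clause and preserves every provision that can still be given independent effect. That leaves Article 3, Article 4, and Article 6 in effect. Article 3 is among the surviving provisions, so the answer is yes.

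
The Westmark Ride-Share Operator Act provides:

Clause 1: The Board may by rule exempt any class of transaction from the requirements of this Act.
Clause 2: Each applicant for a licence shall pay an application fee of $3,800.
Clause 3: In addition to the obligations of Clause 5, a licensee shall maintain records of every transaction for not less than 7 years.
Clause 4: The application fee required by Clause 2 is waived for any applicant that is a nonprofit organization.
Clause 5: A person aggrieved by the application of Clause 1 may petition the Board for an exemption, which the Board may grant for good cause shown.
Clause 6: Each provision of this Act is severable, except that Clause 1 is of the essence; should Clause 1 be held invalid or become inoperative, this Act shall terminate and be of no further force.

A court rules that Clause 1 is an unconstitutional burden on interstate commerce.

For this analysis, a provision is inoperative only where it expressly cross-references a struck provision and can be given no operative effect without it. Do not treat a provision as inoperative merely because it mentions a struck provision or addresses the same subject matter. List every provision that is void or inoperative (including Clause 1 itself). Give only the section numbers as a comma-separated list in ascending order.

1, 2, 3, 4, 5, 6

Clause 1 is struck. Clause 5 operates only by reference to Clause 1, so it falls with Clause 1. Clause 6 makes Clause 1 an essential term, and Clause 1 is the provision held invalid; under Clause 6, the entire Act is therefore void. No provision of the Act survives.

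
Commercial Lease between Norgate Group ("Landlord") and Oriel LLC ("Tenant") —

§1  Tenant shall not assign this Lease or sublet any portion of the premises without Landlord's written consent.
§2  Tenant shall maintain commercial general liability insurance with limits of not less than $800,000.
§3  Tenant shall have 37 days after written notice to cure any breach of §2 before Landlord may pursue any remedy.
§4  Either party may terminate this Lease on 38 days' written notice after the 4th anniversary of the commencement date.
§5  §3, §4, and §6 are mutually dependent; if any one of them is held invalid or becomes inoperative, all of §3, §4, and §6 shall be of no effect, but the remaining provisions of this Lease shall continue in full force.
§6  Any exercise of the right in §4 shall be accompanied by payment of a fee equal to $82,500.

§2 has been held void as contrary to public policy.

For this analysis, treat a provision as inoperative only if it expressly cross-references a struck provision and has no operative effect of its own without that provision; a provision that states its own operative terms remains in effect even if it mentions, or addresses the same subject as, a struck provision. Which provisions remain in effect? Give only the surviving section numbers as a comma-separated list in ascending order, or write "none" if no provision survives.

1, 5

§2 is struck. §3 merely fixes the cure period for breach of §2; with §2 gone it has nothing to operate on and falls away. §5 declares §3, §4, and §6 mutually dependent; since one of them has fallen, all of them are of no effect. That brings down §4 and §6 as well. The remainder continues in force under §5. §1 and §5 remain in effect.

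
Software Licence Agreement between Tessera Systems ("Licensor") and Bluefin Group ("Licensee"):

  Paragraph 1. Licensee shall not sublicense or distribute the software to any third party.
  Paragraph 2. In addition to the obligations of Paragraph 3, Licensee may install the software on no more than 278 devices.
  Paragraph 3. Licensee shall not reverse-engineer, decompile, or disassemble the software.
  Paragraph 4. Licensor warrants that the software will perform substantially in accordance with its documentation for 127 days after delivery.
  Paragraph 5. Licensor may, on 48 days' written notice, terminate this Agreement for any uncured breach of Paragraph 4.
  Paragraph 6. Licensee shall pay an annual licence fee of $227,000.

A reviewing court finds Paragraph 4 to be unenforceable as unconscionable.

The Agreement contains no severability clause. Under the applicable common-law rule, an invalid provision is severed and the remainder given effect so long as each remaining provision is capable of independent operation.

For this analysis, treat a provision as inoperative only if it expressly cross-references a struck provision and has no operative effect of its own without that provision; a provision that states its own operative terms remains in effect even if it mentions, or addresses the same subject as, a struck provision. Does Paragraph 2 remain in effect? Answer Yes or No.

Paragraph 4 is struck. Paragraph 5 merely fixes the termination right for breach of Paragraph 4; with Paragraph 4 gone it has nothing to operate on and falls away. With no severability clause, the stated default rule severs what cannot stand and enforces each remaining provision that can operate on its own. Paragraph 1, Paragraph 2, Paragraph 3, and Paragraph 6 remain in effect. Paragraph 2 is among the surviving provisions, so the answer is yes.

Yes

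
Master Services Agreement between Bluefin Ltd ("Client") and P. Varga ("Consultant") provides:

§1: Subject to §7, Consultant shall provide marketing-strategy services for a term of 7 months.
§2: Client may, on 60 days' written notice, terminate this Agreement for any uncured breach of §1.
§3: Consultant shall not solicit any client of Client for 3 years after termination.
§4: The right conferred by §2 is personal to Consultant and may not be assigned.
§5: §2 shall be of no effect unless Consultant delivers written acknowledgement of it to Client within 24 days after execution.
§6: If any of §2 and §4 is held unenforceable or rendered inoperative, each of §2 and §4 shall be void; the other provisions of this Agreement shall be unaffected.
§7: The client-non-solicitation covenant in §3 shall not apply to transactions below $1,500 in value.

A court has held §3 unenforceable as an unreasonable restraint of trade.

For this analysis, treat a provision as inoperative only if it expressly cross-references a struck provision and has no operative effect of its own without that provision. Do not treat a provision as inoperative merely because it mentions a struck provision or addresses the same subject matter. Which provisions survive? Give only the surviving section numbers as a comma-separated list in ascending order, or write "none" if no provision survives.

1, 2, 4, 5, 6

§3 is struck. §7 has no operative effect of its own apart from §3 and is therefore inoperative. §1 mentions §7 but its own obligation stands independently of §7, so §1 is not affected. §6 ties §2 and §4 together, but none of those is affected here; the remaining provisions continue in force under §6. That leaves §1, §2, §4, §5, and §6 in effect.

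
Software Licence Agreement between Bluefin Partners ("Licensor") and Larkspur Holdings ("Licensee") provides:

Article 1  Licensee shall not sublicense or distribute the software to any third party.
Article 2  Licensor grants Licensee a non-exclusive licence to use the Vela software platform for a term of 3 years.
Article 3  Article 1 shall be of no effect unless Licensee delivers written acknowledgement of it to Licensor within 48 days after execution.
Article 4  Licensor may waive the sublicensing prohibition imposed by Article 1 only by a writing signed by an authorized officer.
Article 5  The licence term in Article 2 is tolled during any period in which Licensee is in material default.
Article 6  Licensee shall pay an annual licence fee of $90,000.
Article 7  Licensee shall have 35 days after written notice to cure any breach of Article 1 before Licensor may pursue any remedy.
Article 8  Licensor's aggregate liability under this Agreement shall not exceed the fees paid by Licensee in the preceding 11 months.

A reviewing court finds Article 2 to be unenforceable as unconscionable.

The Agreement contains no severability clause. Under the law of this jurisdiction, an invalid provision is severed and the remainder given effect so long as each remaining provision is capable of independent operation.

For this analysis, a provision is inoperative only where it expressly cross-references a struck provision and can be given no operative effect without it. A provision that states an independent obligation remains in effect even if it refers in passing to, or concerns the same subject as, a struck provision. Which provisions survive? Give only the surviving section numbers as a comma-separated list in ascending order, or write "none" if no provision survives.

1, 3, 4, 6, 7, 8

Article 2 is struck. Article 5 does nothing except set the tolling of the licence term by reference to Article 2; with Article 2 gone it has no independent effect and is inoperative. Under the stated default rule, only provisions that cannot operate independently fall away; the rest are enforced. The provisions still in force are Article 1, Article 3, Article 4, Article 6, Article 7, and Article 8.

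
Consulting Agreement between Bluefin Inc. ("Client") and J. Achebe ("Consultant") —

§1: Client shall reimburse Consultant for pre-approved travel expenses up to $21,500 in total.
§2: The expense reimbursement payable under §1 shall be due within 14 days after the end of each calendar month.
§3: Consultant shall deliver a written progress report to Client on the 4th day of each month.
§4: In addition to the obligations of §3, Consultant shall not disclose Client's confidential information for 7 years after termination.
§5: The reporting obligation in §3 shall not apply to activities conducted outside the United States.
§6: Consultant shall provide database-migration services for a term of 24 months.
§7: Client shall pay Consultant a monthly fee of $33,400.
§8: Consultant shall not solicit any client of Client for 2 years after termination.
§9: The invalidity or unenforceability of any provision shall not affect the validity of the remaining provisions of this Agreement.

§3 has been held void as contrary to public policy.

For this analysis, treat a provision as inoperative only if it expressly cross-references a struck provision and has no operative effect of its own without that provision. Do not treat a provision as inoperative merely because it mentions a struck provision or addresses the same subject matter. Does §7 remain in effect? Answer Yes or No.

§3 is struck. §5 does nothing except set the carve-out from the reporting obligation by reference to §3; with §3 gone it has no independent effect and is inoperative. Although §4 refers to §3, its operative terms do not depend on §3, so it remains in effect. §9 is a severability clause and preserves every provision that can still be given independent effect. That leaves §1, §2, §4, §6, §7, §8, and §9 in effect. §7 is among the surviving provisions, so the answer is yes.

Yes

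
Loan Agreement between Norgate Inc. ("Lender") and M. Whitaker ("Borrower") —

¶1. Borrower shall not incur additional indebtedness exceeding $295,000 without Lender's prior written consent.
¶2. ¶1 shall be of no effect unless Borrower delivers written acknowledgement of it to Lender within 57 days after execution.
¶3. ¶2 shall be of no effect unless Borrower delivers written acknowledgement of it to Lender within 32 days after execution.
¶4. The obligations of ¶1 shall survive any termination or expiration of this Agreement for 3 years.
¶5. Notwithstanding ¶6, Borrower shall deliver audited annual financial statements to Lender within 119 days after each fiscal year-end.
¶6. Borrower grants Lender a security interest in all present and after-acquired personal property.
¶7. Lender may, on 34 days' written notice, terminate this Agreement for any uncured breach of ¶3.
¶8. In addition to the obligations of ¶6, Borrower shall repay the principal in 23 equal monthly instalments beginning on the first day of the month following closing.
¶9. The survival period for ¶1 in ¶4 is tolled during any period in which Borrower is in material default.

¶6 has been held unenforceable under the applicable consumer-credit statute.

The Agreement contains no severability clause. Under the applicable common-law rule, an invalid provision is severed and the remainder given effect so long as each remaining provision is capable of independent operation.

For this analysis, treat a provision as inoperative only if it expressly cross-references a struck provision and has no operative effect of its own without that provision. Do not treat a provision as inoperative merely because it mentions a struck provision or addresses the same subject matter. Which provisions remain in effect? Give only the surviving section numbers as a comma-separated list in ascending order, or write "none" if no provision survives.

1, 2, 3, 4, 5, 7, 8, 9

¶6 is struck. ¶5 mentions ¶6 but its own obligation stands independently of ¶6, so ¶5 is not affected. Although ¶8 refers to ¶6, its operative terms do not depend on ¶6, so it remains in effect. No other provision's operative terms depend on ¶6. Under the stated default rule, only provisions that cannot operate independently fall away; the rest are enforced. The provisions still in force are ¶1, ¶2, ¶3, ¶4, ¶5, ¶7, ¶8, and ¶9.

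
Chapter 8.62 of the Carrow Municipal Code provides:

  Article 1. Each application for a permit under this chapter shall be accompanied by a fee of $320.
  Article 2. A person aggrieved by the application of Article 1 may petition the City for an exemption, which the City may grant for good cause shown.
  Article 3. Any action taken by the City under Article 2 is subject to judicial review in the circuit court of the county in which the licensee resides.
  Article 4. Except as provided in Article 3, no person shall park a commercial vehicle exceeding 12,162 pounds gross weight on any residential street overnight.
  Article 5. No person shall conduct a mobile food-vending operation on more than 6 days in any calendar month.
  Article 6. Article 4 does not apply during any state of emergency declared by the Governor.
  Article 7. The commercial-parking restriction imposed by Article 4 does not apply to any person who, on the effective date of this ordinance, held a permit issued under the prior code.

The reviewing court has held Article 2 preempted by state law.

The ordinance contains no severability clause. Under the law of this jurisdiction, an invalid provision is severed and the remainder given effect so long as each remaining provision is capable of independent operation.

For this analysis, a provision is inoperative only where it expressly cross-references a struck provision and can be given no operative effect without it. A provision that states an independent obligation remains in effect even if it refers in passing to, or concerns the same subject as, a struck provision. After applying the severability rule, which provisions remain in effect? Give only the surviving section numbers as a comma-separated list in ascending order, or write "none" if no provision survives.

1, 4, 5, 6, 7

Article 2 is struck. The only function of Article 3 is the judicial-review right for Article 2, so it cannot stand once Article 2 is removed. Article 4 mentions Article 3 but its own obligation stands independently of Article 3, so Article 4 is not affected. Under the stated default rule, only provisions that cannot operate independently fall away; the rest are enforced. That leaves Article 1, Article 4, Article 5, Article 6, and Article 7 in effect.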